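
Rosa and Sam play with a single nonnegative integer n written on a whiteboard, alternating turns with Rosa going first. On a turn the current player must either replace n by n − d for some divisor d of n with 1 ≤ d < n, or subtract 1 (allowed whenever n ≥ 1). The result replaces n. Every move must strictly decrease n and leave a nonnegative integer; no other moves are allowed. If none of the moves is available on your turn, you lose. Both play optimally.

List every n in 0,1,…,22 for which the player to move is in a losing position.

Positions with no move are L. A position that does have a move is losing for the player to move precisely when every available move leads to a winning position for the opponent. Fill in the labels:
n=0: no move → L
n=1: W (go to 0, an L position)
n=2: L (sole option 1(W) is W)
n=3: W (go to 2, an L position)
n=4: W (go to 2, an L position)
n=5: L (sole option 4(W) is W)
n=6: W (go to 5, an L position)
n=7: L (sole option 6(W) is W)
n=8: W (go to 7, an L position)
n=9: L (options 6(W), 8(W) are all W)
n=10: W (go to 5, an L position)
n=11: L (sole option 10(W) is W)
n=12: W (go to 9, an L position)
n=13: L (sole option 12(W) is W)
n=14: W (go to 7, an L position)
n=15: L (options 10(W), 12(W), 14(W) are all W)
n=16: W (go to 15, an L position)
n=17: L (sole option 16(W) is W)
n=18: W (go to 9, an L position)
n=19: L (sole option 18(W) is W)
n=20: W (go to 15, an L position)
n=21: L (options 14(W), 18(W), 20(W) are all W)
n=22: W (go to 11, an L position)
The losing starting values of n are exactly the entries labelled L in this table (11 of them).

0, 2, 5, 7, 9, 11, 13, 15, 17, 19, 21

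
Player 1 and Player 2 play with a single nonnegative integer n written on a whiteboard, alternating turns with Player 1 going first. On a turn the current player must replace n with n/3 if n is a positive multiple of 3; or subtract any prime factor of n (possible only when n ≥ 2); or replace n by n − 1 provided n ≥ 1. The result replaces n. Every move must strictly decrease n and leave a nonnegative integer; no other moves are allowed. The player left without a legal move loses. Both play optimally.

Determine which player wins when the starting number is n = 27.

Work bottom-up. With no move the player to move loses. Otherwise the position is W if at least one move leads to an L position for the opponent, and L if every move leads to a W.
n=0: no move → L
n=1: →0(L), so W
n=2: →0(L), so W
n=3: →0(L), so W
n=4: →2(W), 3(W) — all W, so L
n=5: →0(L), so W
n=6: →4(L), so W
n=7: →0(L), so W
n=8: →6(W), 7(W) — all W, so L
n=9: →8(L), so W
n=10: →8(L), so W
n=11: →0(L), so W
n=12: →4(L), so W
n=13: →0(L), so W
n=14: →7(W), 12(W), 13(W) — all W, so L
n=15: →14(L), so W
n=16: →14(L), so W
n=17: →0(L), so W
n=18: →6(W), 15(W), 16(W), 17(W) — all W, so L
n=19: →0(L), so W
n=20: →18(L), so W
n=21: →14(L), so W
n=22: →11(W), 20(W), 21(W) — all W, so L
n=23: →0(L), so W
n=24: →8(L), so W
n=25: →20(W), 24(W) — all W, so L
n=26: →25(L), so W
n=27: →9(W), 24(W), 26(W) — all W, so L
Every move from 27 reaches a W position, so the mover loses.

Player 2 wins.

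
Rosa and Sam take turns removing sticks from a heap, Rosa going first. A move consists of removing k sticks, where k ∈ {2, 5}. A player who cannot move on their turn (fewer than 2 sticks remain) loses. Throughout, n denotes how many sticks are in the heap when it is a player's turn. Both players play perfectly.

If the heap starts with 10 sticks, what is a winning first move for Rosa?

Label each position W (a win for the player to move) or L (a loss). A position with no legal move is L; any other position is W exactly when some move reaches an L, and L when every move reaches a W.
n=0: no move → L
n=1: no move → L
n=2: →0(L), so W
n=3: →1(L), so W
n=4: →2(W) only, which is W, so L
n=5: →0(L), so W
n=6: →4(L), so W
n=7: →5(W), 2(W) — all W, so L
n=8: →6(W), 3(W) — all W, so L
n=9: →7(L), so W
n=10: →8(L), so W
From 10, the L positions reachable in one move are: 8.

Remove 2, leaving 8.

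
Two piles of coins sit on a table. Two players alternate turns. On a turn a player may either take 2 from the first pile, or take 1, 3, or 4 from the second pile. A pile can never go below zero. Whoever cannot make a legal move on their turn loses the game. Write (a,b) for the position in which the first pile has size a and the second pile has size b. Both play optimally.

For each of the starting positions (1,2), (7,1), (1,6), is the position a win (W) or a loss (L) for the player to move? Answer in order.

(1,2): L, (7,1): L, (1,6): W

Label each position W (a win for the player to move) or L (a loss). A position with no legal move is L; any other position is W exactly when some move reaches an L, and L when every move reaches a W.
No move ever increases a pile, so every position that can arise here has a ≤ 7 and b ≤ 6; it is enough to label the cells with 0 ≤ a ≤ 7 and 0 ≤ b ≤ 6.
Every move lowers a or b (never raises either), so fill the grid row by row in increasing a, and left to right within a row: each cell's successors are then already labelled.
      b=0  b=1  b=2  b=3  b=4  b=5  b=6
a=0:    L    W    L    W    W    W    W
a=1:    L    W    L    W    W    W    W
a=2:    W    L    W    L    W    W    W
a=3:    W    L    W    L    W    W    W
a=4:    L    W    L    W    W    W    W
a=5:    L    W    L    W    W    W    W
a=6:    W    L    W    L    W    W    W
a=7:    W    L    W    L    W    W    W
Cells with no legal move (terminal, hence L): (0,0), (1,0).
The remaining L cells, each justified by listing all of its moves:
(0,2): L (sole option (0,1)(W) is W)
(1,2): L (sole option (1,1)(W) is W)
(2,1): L (options (0,1)(W), (2,0)(W) are all W)
(2,3): L (options (0,3)(W), (2,2)(W), (2,0)(W) are all W)
(3,1): L (options (1,1)(W), (3,0)(W) are all W)
(3,3): L (options (1,3)(W), (3,2)(W), (3,0)(W) are all W)
(4,0): L (sole option (2,0)(W) is W)
(4,2): L (options (2,2)(W), (4,1)(W) are all W)
(5,0): L (sole option (3,0)(W) is W)
(5,2): L (options (3,2)(W), (5,1)(W) are all W)
(6,1): L (options (4,1)(W), (6,0)(W) are all W)
(6,3): L (options (4,3)(W), (6,2)(W), (6,0)(W) are all W)
(7,1): L (options (5,1)(W), (7,0)(W) are all W)
(7,3): L (options (5,3)(W), (7,2)(W), (7,0)(W) are all W)
Every other cell has at least one move into one of the L cells above, so it is W.
(1,2): one of the L cells justified above, so L
(7,1): one of the L cells justified above, so L
(1,6): the move to (1,2) reaches an L cell, so W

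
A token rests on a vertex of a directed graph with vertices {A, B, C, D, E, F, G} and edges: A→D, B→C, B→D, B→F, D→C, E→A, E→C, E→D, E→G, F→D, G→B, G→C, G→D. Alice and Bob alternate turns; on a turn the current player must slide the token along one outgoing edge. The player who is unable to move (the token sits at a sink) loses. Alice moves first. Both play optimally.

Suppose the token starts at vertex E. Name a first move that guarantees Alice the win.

Positions with no move are L. A position that does have a move is losing for the player to move precisely when every available move leads to a winning position for the opponent. Fill in the labels:
Every edge goes from a vertex to one that appears earlier in the order C, D, F, B, A, G, E, so processing vertices in that order labels each vertex after all of its successors.
C: no outgoing edge → L
D: can move to C, which is L ⇒ W
F: the only move is to D(W), a W ⇒ L
B: can move to F, which is L ⇒ W
A: the only move is to D(W), a W ⇒ L
G: can move to C, which is L ⇒ W
E: can move to A, which is L ⇒ W
From E, the L positions reachable in one move are: A, C. Any move reaching one of these is winning.

Move to A.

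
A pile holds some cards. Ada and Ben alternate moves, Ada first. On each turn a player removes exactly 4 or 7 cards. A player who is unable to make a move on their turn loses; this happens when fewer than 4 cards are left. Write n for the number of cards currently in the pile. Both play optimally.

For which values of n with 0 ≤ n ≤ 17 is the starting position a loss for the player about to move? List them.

0, 1, 2, 3, 11, 12, 13, 14

Classify positions by backward induction: terminal positions (no move available) are L. From any other position, the mover wins iff some move reaches an L.
n=0: no move → L
n=1: no move → L
n=2: no move → L
n=3: no move → L
n=4: reaches L-position 0 → W
n=5: reaches L-position 1 → W
n=6: reaches L-position 2 → W
n=7: reaches L-position 3 → W
n=8: reaches L-position 1 → W
n=9: reaches L-position 2 → W
n=10: reaches L-position 3 → W
n=11: only reaches 7(W), 4(W), all W → L
n=12: only reaches 8(W), 5(W), all W → L
n=13: only reaches 9(W), 6(W), all W → L
n=14: only reaches 10(W), 7(W), all W → L
n=15: reaches L-position 11 → W
n=16: reaches L-position 12 → W
n=17: reaches L-position 13 → W
Reading off the rows marked L gives the requested list; there are 8 such values of n.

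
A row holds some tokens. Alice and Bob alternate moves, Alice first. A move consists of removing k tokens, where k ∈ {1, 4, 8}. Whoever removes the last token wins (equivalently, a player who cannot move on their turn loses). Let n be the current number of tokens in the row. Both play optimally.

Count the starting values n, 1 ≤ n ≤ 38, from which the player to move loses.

13

Label each position W (a win for the player to move) or L (a loss). A position with no legal move is L; any other position is W exactly when some move reaches an L, and L when every move reaches a W.
n=0: no move → L
n=1: reaches L-position 0 → W
n=2: only reaches 1(W), which is W → L
n=3: reaches L-position 2 → W
n=4: reaches L-position 0 → W
n=5: only reaches 4(W), 1(W), all W → L
n=6: reaches L-position 5 → W
n=7: only reaches 6(W), 3(W), all W → L
n=8: reaches L-position 7 → W
n=9: reaches L-position 5 → W
n=10: reaches L-position 2 → W
n=11: reaches L-position 7 → W
n=12: only reaches 11(W), 8(W), 4(W), all W → L
n=13: reaches L-position 12 → W
n=14: only reaches 13(W), 10(W), 6(W), all W → L
n=15: reaches L-position 14 → W
n=16: reaches L-position 12 → W
n=17: only reaches 16(W), 13(W), 9(W), all W → L
n=18: reaches L-position 17 → W
n=19: only reaches 18(W), 15(W), 11(W), all W → L
n=20: reaches L-position 19 → W
n=21: reaches L-position 17 → W
n=22: reaches L-position 14 → W
n=23: reaches L-position 19 → W
n=24: only reaches 23(W), 20(W), 16(W), all W → L
n=25: reaches L-position 24 → W
n=26: only reaches 25(W), 22(W), 18(W), all W → L
n=27: reaches L-position 26 → W
n=28: reaches L-position 24 → W
n=29: only reaches 28(W), 25(W), 21(W), all W → L
n=30: reaches L-position 29 → W
n=31: only reaches 30(W), 27(W), 23(W), all W → L
n=32: reaches L-position 31 → W
n=33: reaches L-position 29 → W
n=34: reaches L-position 26 → W
n=35: reaches L-position 31 → W
n=36: only reaches 35(W), 32(W), 28(W), all W → L
n=37: reaches L-position 36 → W
n=38: only reaches 37(W), 34(W), 30(W), all W → L
L entries with 1 ≤ n ≤ 38 (n=0 is outside the asked range and is not counted): n = 2, 5, 7, 12, 14, 17, 19, 24, 26, 29, 31, 36, 38; that makes 13.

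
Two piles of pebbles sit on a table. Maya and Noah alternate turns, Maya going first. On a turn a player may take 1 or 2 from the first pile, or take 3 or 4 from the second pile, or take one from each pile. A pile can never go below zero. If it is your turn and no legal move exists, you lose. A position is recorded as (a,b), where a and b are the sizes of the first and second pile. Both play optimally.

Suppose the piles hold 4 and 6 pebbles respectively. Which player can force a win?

Noah wins.

Use the standard recursion: the mover loses at a terminal position; elsewhere, the mover wins exactly when some move hands the opponent an L position.
No move ever increases a pile, so every position that can arise here has a ≤ 4 and b ≤ 6; it is enough to label the cells with 0 ≤ a ≤ 4 and 0 ≤ b ≤ 6.
Every move lowers a or b (never raises either), so fill the grid row by row in increasing a, and left to right within a row: each cell's successors are then already labelled.
      b=0  b=1  b=2  b=3  b=4  b=5  b=6
a=0:    L    L    L    W    W    W    W
a=1:    W    W    W    W    L    L    L
a=2:    W    W    W    L    W    W    W
a=3:    L    L    L    W    W    W    W
a=4:    W    W    W    W    L    L    L
Cells with no legal move (terminal, hence L): (0,0), (0,1), (0,2).
The remaining L cells, each justified by listing all of its moves:
(1,4): →(0,4)(W), (1,1)(W), (1,0)(W), (0,3)(W) — all W, so L
(1,5): →(0,5)(W), (1,2)(W), (1,1)(W), (0,4)(W) — all W, so L
(1,6): →(0,6)(W), (1,3)(W), (1,2)(W), (0,5)(W) — all W, so L
(2,3): →(1,3)(W), (0,3)(W), (2,0)(W), (1,2)(W) — all W, so L
(3,0): →(2,0)(W), (1,0)(W) — all W, so L
(3,1): →(2,1)(W), (1,1)(W), (2,0)(W) — all W, so L
(3,2): →(2,2)(W), (1,2)(W), (2,1)(W) — all W, so L
(4,4): →(3,4)(W), (2,4)(W), (4,1)(W), (4,0)(W), (3,3)(W) — all W, so L
(4,5): →(3,5)(W), (2,5)(W), (4,2)(W), (4,1)(W), (3,4)(W) — all W, so L
(4,6): →(3,6)(W), (2,6)(W), (4,3)(W), (4,2)(W), (3,5)(W) — all W, so L
Every other cell has at least one move into one of the L cells above, so it is W.
The starting position (4,6) is L: whatever Maya does, the opponent receives a W position.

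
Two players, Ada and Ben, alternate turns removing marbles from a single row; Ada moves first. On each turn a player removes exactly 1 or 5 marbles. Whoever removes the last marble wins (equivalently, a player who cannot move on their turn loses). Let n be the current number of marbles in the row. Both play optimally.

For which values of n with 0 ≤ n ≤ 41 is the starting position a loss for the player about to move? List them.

0, 2, 4, 6, 8, 10, 12, 14, 16, 18, 20, 22, 24, 26, 28, 30, 32, 34, 36, 38, 40

Use the standard recursion: the mover loses at a terminal position; elsewhere, the mover wins exactly when some move hands the opponent an L position.
n=0: no move → L
n=1: can move to 0, which is L ⇒ W
n=2: the only move is to 1(W), a W ⇒ L
n=3: can move to 2, which is L ⇒ W
n=4: the only move is to 3(W), a W ⇒ L
n=5: can move to 4, which is L ⇒ W
n=6: moves to 5(W), 1(W); every one is W ⇒ L
n=7: can move to 6, which is L ⇒ W
n=8: moves to 7(W), 3(W); every one is W ⇒ L
n=9: can move to 8, which is L ⇒ W
n=10: moves to 9(W), 5(W); every one is W ⇒ L
n=11: can move to 10, which is L ⇒ W
n=12: moves to 11(W), 7(W); every one is W ⇒ L
n=13: can move to 12, which is L ⇒ W
n=14: moves to 13(W), 9(W); every one is W ⇒ L
n=15: can move to 14, which is L ⇒ W
n=16: moves to 15(W), 11(W); every one is W ⇒ L
n=17: can move to 16, which is L ⇒ W
n=18: moves to 17(W), 13(W); every one is W ⇒ L
n=19: can move to 18, which is L ⇒ W
n=20: moves to 19(W), 15(W); every one is W ⇒ L
n=21: can move to 20, which is L ⇒ W
n=22: moves to 21(W), 17(W); every one is W ⇒ L
n=23: can move to 22, which is L ⇒ W
n=24: moves to 23(W), 19(W); every one is W ⇒ L
n=25: can move to 24, which is L ⇒ W
n=26: moves to 25(W), 21(W); every one is W ⇒ L
n=27: can move to 26, which is L ⇒ W
n=28: moves to 27(W), 23(W); every one is W ⇒ L
n=29: can move to 28, which is L ⇒ W
n=30: moves to 29(W), 25(W); every one is W ⇒ L
n=31: can move to 30, which is L ⇒ W
n=32: moves to 31(W), 27(W); every one is W ⇒ L
n=33: can move to 32, which is L ⇒ W
n=34: moves to 33(W), 29(W); every one is W ⇒ L
n=35: can move to 34, which is L ⇒ W
n=36: moves to 35(W), 31(W); every one is W ⇒ L
n=37: can move to 36, which is L ⇒ W
n=38: moves to 37(W), 33(W); every one is W ⇒ L
n=39: can move to 38, which is L ⇒ W
n=40: moves to 39(W), 35(W); every one is W ⇒ L
n=41: can move to 40, which is L ⇒ W
Reading off the rows marked L gives the requested list; there are 21 such values of n.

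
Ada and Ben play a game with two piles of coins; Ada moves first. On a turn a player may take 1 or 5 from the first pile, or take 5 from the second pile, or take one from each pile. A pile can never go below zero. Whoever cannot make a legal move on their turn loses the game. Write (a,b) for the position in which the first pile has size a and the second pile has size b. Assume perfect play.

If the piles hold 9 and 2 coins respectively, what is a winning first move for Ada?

Positions with no move are L. A position that does have a move is losing for the player to move precisely when every available move leads to a winning position for the opponent. Fill in the labels:
No move ever increases a pile, so every position that can arise here has a ≤ 9 and b ≤ 2; it is enough to label the cells with 0 ≤ a ≤ 9 and 0 ≤ b ≤ 2.
Every move lowers a or b (never raises either), so fill the grid row by row in increasing a, and left to right within a row: each cell's successors are then already labelled.
      b=0  b=1  b=2
a=0:    L    L    L
a=1:    W    W    W
a=2:    L    L    L
a=3:    W    W    W
a=4:    L    L    L
a=5:    W    W    W
a=6:    L    L    L
a=7:    W    W    W
a=8:    L    L    L
a=9:    W    W    W
Cells with no legal move (terminal, hence L): (0,0), (0,1), (0,2).
The remaining L cells, each justified by listing all of its moves:
(2,0): →(1,0)(W) only, which is W, so L
(2,1): →(1,1)(W), (1,0)(W) — all W, so L
(2,2): →(1,2)(W), (1,1)(W) — all W, so L
(4,0): →(3,0)(W) only, which is W, so L
(4,1): →(3,1)(W), (3,0)(W) — all W, so L
(4,2): →(3,2)(W), (3,1)(W) — all W, so L
(6,0): →(5,0)(W), (1,0)(W) — all W, so L
(6,1): →(5,1)(W), (1,1)(W), (5,0)(W) — all W, so L
(6,2): →(5,2)(W), (1,2)(W), (5,1)(W) — all W, so L
(8,0): →(7,0)(W), (3,0)(W) — all W, so L
(8,1): →(7,1)(W), (3,1)(W), (7,0)(W) — all W, so L
(8,2): →(7,2)(W), (3,2)(W), (7,1)(W) — all W, so L
Every other cell has at least one move into one of the L cells above, so it is W.
From (9,2), the L positions reachable in one move are: (8,2), (4,2), (8,1). Any move reaching one of these is winning.

Move to (8,2).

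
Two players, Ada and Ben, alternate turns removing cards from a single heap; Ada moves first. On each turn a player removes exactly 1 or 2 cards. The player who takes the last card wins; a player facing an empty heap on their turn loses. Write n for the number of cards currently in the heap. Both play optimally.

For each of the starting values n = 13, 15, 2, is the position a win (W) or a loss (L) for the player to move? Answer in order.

Compute win/loss labels from the base case upward. A position with no move is L. Any other position is W if it can reach an L in one move, else L.
n=0: no move → L
n=1: can move to 0, which is L ⇒ W
n=2: can move to 0, which is L ⇒ W
n=3: moves to 2(W), 1(W); every one is W ⇒ L
n=4: can move to 3, which is L ⇒ W
n=5: can move to 3, which is L ⇒ W
n=6: moves to 5(W), 4(W); every one is W ⇒ L
n=7: can move to 6, which is L ⇒ W
n=8: can move to 6, which is L ⇒ W
n=9: moves to 8(W), 7(W); every one is W ⇒ L
n=10: can move to 9, which is L ⇒ W
n=11: can move to 9, which is L ⇒ W
n=12: moves to 11(W), 10(W); every one is W ⇒ L
n=13: can move to 12, which is L ⇒ W
n=14: can move to 12, which is L ⇒ W
n=15: moves to 14(W), 13(W); every one is W ⇒ L

13: W, 15: L, 2: W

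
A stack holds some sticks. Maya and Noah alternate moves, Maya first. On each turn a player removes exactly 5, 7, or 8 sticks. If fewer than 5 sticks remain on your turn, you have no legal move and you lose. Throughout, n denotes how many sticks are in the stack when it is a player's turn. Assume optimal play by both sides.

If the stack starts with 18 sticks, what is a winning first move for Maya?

Positions with no move are L. A position that does have a move is losing for the player to move precisely when every available move leads to a winning position for the opponent. Fill in the labels:
n=0: no move → L
n=1: no move → L
n=2: no move → L
n=3: no move → L
n=4: no move → L
n=5: →0(L), so W
n=6: →1(L), so W
n=7: →2(L), so W
n=8: →3(L), so W
n=9: →4(L), so W
n=10: →3(L), so W
n=11: →4(L), so W
n=12: →4(L), so W
n=13: →8(W), 6(W), 5(W) — all W, so L
n=14: →9(W), 7(W), 6(W) — all W, so L
n=15: →10(W), 8(W), 7(W) — all W, so L
n=16: →11(W), 9(W), 8(W) — all W, so L
n=17: →12(W), 10(W), 9(W) — all W, so L
n=18: →13(L), so W
From 18, the L positions reachable in one move are: 13.

Remove 5, leaving 13.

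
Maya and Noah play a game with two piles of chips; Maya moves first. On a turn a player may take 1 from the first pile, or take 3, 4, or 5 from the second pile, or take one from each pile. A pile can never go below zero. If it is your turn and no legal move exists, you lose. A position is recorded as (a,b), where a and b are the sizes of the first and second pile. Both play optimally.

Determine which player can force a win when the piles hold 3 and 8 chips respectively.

Use the standard recursion: the mover loses at a terminal position; elsewhere, the mover wins exactly when some move hands the opponent an L position.
No move ever increases a pile, so every position that can arise here has a ≤ 3 and b ≤ 8; it is enough to label the cells with 0 ≤ a ≤ 3 and 0 ≤ b ≤ 8.
Every move lowers a or b (never raises either), so fill the grid row by row in increasing a, and left to right within a row: each cell's successors are then already labelled.
      b=0  b=1  b=2  b=3  b=4  b=5  b=6  b=7  b=8
a=0:    L    L    L    W    W    W    W    W    L
a=1:    W    W    W    W    L    L    L    W    W
a=2:    L    L    L    W    W    W    W    W    L
a=3:    W    W    W    W    L    L    L    W    W
Cells with no legal move (terminal, hence L): (0,0), (0,1), (0,2).
The remaining L cells, each justified by listing all of its moves:
(0,8): moves to (0,5)(W), (0,4)(W), (0,3)(W); every one is W ⇒ L
(1,4): moves to (0,4)(W), (1,1)(W), (1,0)(W), (0,3)(W); every one is W ⇒ L
(1,5): moves to (0,5)(W), (1,2)(W), (1,1)(W), (1,0)(W), (0,4)(W); every one is W ⇒ L
(1,6): moves to (0,6)(W), (1,3)(W), (1,2)(W), (1,1)(W), (0,5)(W); every one is W ⇒ L
(2,0): the only move is to (1,0)(W), a W ⇒ L
(2,1): moves to (1,1)(W), (1,0)(W); every one is W ⇒ L
(2,2): moves to (1,2)(W), (1,1)(W); every one is W ⇒ L
(2,8): moves to (1,8)(W), (2,5)(W), (2,4)(W), (2,3)(W), (1,7)(W); every one is W ⇒ L
(3,4): moves to (2,4)(W), (3,1)(W), (3,0)(W), (2,3)(W); every one is W ⇒ L
(3,5): moves to (2,5)(W), (3,2)(W), (3,1)(W), (3,0)(W), (2,4)(W); every one is W ⇒ L
(3,6): moves to (2,6)(W), (3,3)(W), (3,2)(W), (3,1)(W), (2,5)(W); every one is W ⇒ L
Every other cell has at least one move into one of the L cells above, so it is W.
From (3,8) Maya can move to (2,8), reaching an L position.

Maya wins.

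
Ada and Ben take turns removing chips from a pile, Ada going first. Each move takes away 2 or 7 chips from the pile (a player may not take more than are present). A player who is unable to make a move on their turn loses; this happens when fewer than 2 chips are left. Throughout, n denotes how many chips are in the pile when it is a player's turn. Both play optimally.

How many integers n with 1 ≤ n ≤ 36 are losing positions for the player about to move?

16

Positions with no move are L. A position that does have a move is losing for the player to move precisely when every available move leads to a winning position for the opponent. Fill in the labels:
n=0: no move → L
n=1: no move → L
n=2: W (go to 0, an L position)
n=3: W (go to 1, an L position)
n=4: L (sole option 2(W) is W)
n=5: L (sole option 3(W) is W)
n=6: W (go to 4, an L position)
n=7: W (go to 5, an L position)
n=8: W (go to 1, an L position)
n=9: L (options 7(W), 2(W) are all W)
n=10: L (options 8(W), 3(W) are all W)
n=11: W (go to 9, an L position)
n=12: W (go to 10, an L position)
n=13: L (options 11(W), 6(W) are all W)
n=14: L (options 12(W), 7(W) are all W)
n=15: W (go to 13, an L position)
n=16: W (go to 14, an L position)
n=17: W (go to 10, an L position)
n=18: L (options 16(W), 11(W) are all W)
n=19: L (options 17(W), 12(W) are all W)
n=20: W (go to 18, an L position)
n=21: W (go to 19, an L position)
n=22: L (options 20(W), 15(W) are all W)
n=23: L (options 21(W), 16(W) are all W)
n=24: W (go to 22, an L position)
n=25: W (go to 23, an L position)
n=26: W (go to 19, an L position)
n=27: L (options 25(W), 20(W) are all W)
n=28: L (options 26(W), 21(W) are all W)
n=29: W (go to 27, an L position)
n=30: W (go to 28, an L position)
n=31: L (options 29(W), 24(W) are all W)
n=32: L (options 30(W), 25(W) are all W)
n=33: W (go to 31, an L position)
n=34: W (go to 32, an L position)
n=35: W (go to 28, an L position)
n=36: L (options 34(W), 29(W) are all W)
L entries with 1 ≤ n ≤ 36 (n=0 is outside the asked range and is not counted): n = 1, 4, 5, 9, 10, 13, 14, 18, 19, 22, 23, 27, 28, 31, 32, 36; that makes 16.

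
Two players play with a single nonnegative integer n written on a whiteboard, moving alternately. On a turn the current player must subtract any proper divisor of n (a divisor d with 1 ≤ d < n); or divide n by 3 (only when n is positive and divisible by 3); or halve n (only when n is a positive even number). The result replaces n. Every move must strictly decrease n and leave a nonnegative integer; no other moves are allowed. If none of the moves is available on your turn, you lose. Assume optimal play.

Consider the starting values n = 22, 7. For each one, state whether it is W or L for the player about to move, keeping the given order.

Work bottom-up. With no move the player to move loses. Otherwise the position is W if at least one move leads to an L position for the opponent, and L if every move leads to a W.
n=0: no move → L
n=1: no move → L
n=2: W (go to 1, an L position)
n=3: W (go to 1, an L position)
n=4: L (options 2(W), 3(W) are all W)
n=5: W (go to 4, an L position)
n=6: W (go to 4, an L position)
n=7: L (sole option 6(W) is W)
n=8: W (go to 4, an L position)
n=9: L (options 3(W), 6(W), 8(W) are all W)
n=10: W (go to 9, an L position)
n=11: L (sole option 10(W) is W)
n=12: W (go to 4, an L position)
n=13: L (sole option 12(W) is W)
n=14: W (go to 7, an L position)
n=15: L (options 5(W), 10(W), 12(W), 14(W) are all W)
n=16: W (go to 15, an L position)
n=17: L (sole option 16(W) is W)
n=18: W (go to 9, an L position)
n=19: L (sole option 18(W) is W)
n=20: W (go to 15, an L position)
n=21: W (go to 7, an L position)
n=22: W (go to 11, an L position)

22: W, 7: L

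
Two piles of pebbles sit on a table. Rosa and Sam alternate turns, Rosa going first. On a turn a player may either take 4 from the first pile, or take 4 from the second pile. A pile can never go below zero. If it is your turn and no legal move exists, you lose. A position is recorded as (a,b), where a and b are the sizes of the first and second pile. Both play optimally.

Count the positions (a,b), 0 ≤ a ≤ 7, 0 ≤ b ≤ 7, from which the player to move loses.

Classify positions by backward induction: terminal positions (no move available) are L. From any other position, the mover wins iff some move reaches an L.
Every move lowers a or b (never raises either), so fill the grid row by row in increasing a, and left to right within a row: each cell's successors are then already labelled.
      b=0  b=1  b=2  b=3  b=4  b=5  b=6  b=7
a=0:    L    L    L    L    W    W    W    W
a=1:    L    L    L    L    W    W    W    W
a=2:    L    L    L    L    W    W    W    W
a=3:    L    L    L    L    W    W    W    W
a=4:    W    W    W    W    L    L    L    L
a=5:    W    W    W    W    L    L    L    L
a=6:    W    W    W    W    L    L    L    L
a=7:    W    W    W    W    L    L    L    L
Cells with no legal move (terminal, hence L): (0,0), (0,1), (0,2), (0,3), (1,0), (1,1), (1,2), (1,3), (2,0), (2,1), (2,2), (2,3), (3,0), (3,1), (3,2), (3,3).
The remaining L cells, each justified by listing all of its moves:
(4,4): L (options (0,4)(W), (4,0)(W) are all W)
(4,5): L (options (0,5)(W), (4,1)(W) are all W)
(4,6): L (options (0,6)(W), (4,2)(W) are all W)
(4,7): L (options (0,7)(W), (4,3)(W) are all W)
(5,4): L (options (1,4)(W), (5,0)(W) are all W)
(5,5): L (options (1,5)(W), (5,1)(W) are all W)
(5,6): L (options (1,6)(W), (5,2)(W) are all W)
(5,7): L (options (1,7)(W), (5,3)(W) are all W)
(6,4): L (options (2,4)(W), (6,0)(W) are all W)
(6,5): L (options (2,5)(W), (6,1)(W) are all W)
(6,6): L (options (2,6)(W), (6,2)(W) are all W)
(6,7): L (options (2,7)(W), (6,3)(W) are all W)
(7,4): L (options (3,4)(W), (7,0)(W) are all W)
(7,5): L (options (3,5)(W), (7,1)(W) are all W)
(7,6): L (options (3,6)(W), (7,2)(W) are all W)
(7,7): L (options (3,7)(W), (7,3)(W) are all W)
Every other cell has at least one move into one of the L cells above, so it is W.
L cells per row: a=0: 4, a=1: 4, a=2: 4, a=3: 4, a=4: 4, a=5: 4, a=6: 4, a=7: 4; total 32.

32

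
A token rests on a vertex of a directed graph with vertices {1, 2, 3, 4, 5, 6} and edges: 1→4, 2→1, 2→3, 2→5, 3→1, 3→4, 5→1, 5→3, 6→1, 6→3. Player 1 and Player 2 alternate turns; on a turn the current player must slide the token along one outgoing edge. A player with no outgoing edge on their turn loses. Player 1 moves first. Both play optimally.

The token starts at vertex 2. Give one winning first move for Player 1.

Move to 5.

Work bottom-up. With no move the player to move loses. Otherwise the position is W if at least one move leads to an L position for the opponent, and L if every move leads to a W.
Every edge goes from a vertex to one that appears earlier in the order 4, 1, 3, 6, 5, 2, so processing vertices in that order labels each vertex after all of its successors.
4: no outgoing edge → L
1: can move to 4, which is L ⇒ W
3: can move to 4, which is L ⇒ W
6: moves to 3(W), 1(W); every one is W ⇒ L
5: moves to 3(W), 1(W); every one is W ⇒ L
2: can move to 5, which is L ⇒ W
From 2, the L positions reachable in one move are: 5.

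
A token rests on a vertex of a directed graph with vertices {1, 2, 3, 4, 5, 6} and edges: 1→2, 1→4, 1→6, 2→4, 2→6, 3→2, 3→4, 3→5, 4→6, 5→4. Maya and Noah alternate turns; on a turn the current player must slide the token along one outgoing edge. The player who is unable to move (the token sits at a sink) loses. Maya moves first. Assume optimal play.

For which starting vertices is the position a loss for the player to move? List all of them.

5, 6

Classify positions by backward induction: terminal positions (no move available) are L. From any other position, the mover wins iff some move reaches an L.
Every edge goes from a vertex to one that appears earlier in the order 6, 4, 2, 1, 5, 3, so processing vertices in that order labels each vertex after all of its successors.
6: no outgoing edge → L
4: W (go to 6, an L position)
2: W (go to 6, an L position)
1: W (go to 6, an L position)
5: L (sole option 4(W) is W)
3: W (go to 5, an L position)
The losing starting vertices are exactly the entries labelled L in this table (2 of them).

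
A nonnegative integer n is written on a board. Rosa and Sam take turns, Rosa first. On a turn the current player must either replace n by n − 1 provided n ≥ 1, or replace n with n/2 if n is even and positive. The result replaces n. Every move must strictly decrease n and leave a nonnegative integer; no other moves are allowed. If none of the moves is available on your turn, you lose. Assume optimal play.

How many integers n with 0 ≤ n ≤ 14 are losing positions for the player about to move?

7

Compute win/loss labels from the base case upward. A position with no move is L. Any other position is W if it can reach an L in one move, else L.
n=0: no move → L
n=1: reaches L-position 0 → W
n=2: only reaches 1(W), which is W → L
n=3: reaches L-position 2 → W
n=4: reaches L-position 2 → W
n=5: only reaches 4(W), which is W → L
n=6: reaches L-position 5 → W
n=7: only reaches 6(W), which is W → L
n=8: reaches L-position 7 → W
n=9: only reaches 8(W), which is W → L
n=10: reaches L-position 5 → W
n=11: only reaches 10(W), which is W → L
n=12: reaches L-position 11 → W
n=13: only reaches 12(W), which is W → L
n=14: reaches L-position 7 → W
L entries with 0 ≤ n ≤ 14: n = 0, 2, 5, 7, 9, 11, 13; that makes 7.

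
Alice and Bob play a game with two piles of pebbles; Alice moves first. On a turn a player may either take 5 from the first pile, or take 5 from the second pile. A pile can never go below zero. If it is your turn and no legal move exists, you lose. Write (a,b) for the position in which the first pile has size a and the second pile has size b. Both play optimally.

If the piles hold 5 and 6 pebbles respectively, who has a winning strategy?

Build the W/L table. Terminal = L. A non-terminal position is W if it has a move to some L; otherwise it is L.
No move ever increases a pile, so every position that can arise here has a ≤ 5 and b ≤ 6; it is enough to label the cells with 0 ≤ a ≤ 5 and 0 ≤ b ≤ 6.
Every move lowers a or b (never raises either), so fill the grid row by row in increasing a, and left to right within a row: each cell's successors are then already labelled.
      b=0  b=1  b=2  b=3  b=4  b=5  b=6
a=0:    L    L    L    L    L    W    W
a=1:    L    L    L    L    L    W    W
a=2:    L    L    L    L    L    W    W
a=3:    L    L    L    L    L    W    W
a=4:    L    L    L    L    L    W    W
a=5:    W    W    W    W    W    L    L
Cells with no legal move (terminal, hence L): (0,0), (0,1), (0,2), (0,3), (0,4), (1,0), (1,1), (1,2), (1,3), (1,4), (2,0), (2,1), (2,2), (2,3), (2,4), (3,0), (3,1), (3,2), (3,3), (3,4), (4,0), (4,1), (4,2), (4,3), (4,4).
The remaining L cells, each justified by listing all of its moves:
(5,5): →(0,5)(W), (5,0)(W) — all W, so L
(5,6): →(0,6)(W), (5,1)(W) — all W, so L
Every other cell has at least one move into one of the L cells above, so it is W.
Every move from (5,6) reaches a W position, so the mover loses.

Bob wins.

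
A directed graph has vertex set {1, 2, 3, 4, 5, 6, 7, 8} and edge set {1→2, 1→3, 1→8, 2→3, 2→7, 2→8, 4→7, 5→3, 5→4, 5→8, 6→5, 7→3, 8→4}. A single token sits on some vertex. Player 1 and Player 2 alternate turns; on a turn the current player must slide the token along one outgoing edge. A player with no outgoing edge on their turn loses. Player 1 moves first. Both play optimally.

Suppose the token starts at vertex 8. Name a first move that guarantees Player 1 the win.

Move to 4.

Build the W/L table. Terminal = L. A non-terminal position is W if it has a move to some L; otherwise it is L.
Every edge goes from a vertex to one that appears earlier in the order 3, 7, 4, 8, 5, 2, 6, 1, so processing vertices in that order labels each vertex after all of its successors.
3: no outgoing edge → L
7: reaches L-position 3 → W
4: only reaches 7(W), which is W → L
8: reaches L-position 4 → W
5: reaches L-position 4 → W
2: reaches L-position 3 → W
6: only reaches 5(W), which is W → L
1: reaches L-position 3 → W
From 8, the L positions reachable in one move are: 4.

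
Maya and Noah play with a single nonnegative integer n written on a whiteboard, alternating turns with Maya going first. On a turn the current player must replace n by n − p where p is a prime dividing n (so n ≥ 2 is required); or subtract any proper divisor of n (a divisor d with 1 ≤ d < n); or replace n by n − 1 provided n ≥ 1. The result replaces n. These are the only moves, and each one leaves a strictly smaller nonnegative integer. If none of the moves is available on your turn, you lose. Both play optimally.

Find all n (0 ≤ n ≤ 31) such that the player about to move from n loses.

0, 4, 9, 14, 20, 26

Work bottom-up. With no move the player to move loses. Otherwise the position is W if at least one move leads to an L position for the opponent, and L if every move leads to a W.
n=0: no move → L
n=1: reaches L-position 0 → W
n=2: reaches L-position 0 → W
n=3: reaches L-position 0 → W
n=4: only reaches 2(W), 3(W), all W → L
n=5: reaches L-position 0 → W
n=6: reaches L-position 4 → W
n=7: reaches L-position 0 → W
n=8: reaches L-position 4 → W
n=9: only reaches 6(W), 8(W), all W → L
n=10: reaches L-position 9 → W
n=11: reaches L-position 0 → W
n=12: reaches L-position 9 → W
n=13: reaches L-position 0 → W
n=14: only reaches 7(W), 12(W), 13(W), all W → L
n=15: reaches L-position 14 → W
n=16: reaches L-position 14 → W
n=17: reaches L-position 0 → W
n=18: reaches L-position 9 → W
n=19: reaches L-position 0 → W
n=20: only reaches 10(W), 15(W), 16(W), 18(W), 19(W), all W → L
n=21: reaches L-position 14 → W
n=22: reaches L-position 20 → W
n=23: reaches L-position 0 → W
n=24: reaches L-position 20 → W
n=25: reaches L-position 20 → W
n=26: only reaches 13(W), 24(W), 25(W), all W → L
n=27: reaches L-position 26 → W
n=28: reaches L-position 14 → W
n=29: reaches L-position 0 → W
n=30: reaches L-position 20 → W
n=31: reaches L-position 0 → W
The losing starting values of n are exactly the entries labelled L in this table (6 of them).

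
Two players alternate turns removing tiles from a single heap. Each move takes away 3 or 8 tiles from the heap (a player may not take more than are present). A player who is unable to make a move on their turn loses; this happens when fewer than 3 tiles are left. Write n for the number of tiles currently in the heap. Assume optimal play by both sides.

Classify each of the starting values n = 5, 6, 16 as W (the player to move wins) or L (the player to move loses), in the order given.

Label each position W (a win for the player to move) or L (a loss). A position with no legal move is L; any other position is W exactly when some move reaches an L, and L when every move reaches a W.
n=0: no move → L
n=1: no move → L
n=2: no move → L
n=3: W (go to 0, an L position)
n=4: W (go to 1, an L position)
n=5: W (go to 2, an L position)
n=6: L (sole option 3(W) is W)
n=7: L (sole option 4(W) is W)
n=8: W (go to 0, an L position)
n=9: W (go to 6, an L position)
n=10: W (go to 7, an L position)
n=11: L (options 8(W), 3(W) are all W)
n=12: L (options 9(W), 4(W) are all W)
n=13: L (options 10(W), 5(W) are all W)
n=14: W (go to 11, an L position)
n=15: W (go to 12, an L position)
n=16: W (go to 13, an L position)

5: W, 6: L, 16: W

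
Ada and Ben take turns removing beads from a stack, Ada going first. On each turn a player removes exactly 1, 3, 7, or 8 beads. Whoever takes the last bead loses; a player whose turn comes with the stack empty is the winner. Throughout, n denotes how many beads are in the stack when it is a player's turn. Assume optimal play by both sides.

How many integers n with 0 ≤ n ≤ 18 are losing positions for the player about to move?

Positions with no move are W. A position that does have a move is losing for the player to move precisely when every available move leads to a winning position for the opponent. Fill in the labels:
n=0: no move; the opponent has just taken the last bead and therefore loses → W
n=1: the only move is to 0(W), a W ⇒ L
n=2: can move to 1, which is L ⇒ W
n=3: moves to 2(W), 0(W); every one is W ⇒ L
n=4: can move to 3, which is L ⇒ W
n=5: moves to 4(W), 2(W); every one is W ⇒ L
n=6: can move to 5, which is L ⇒ W
n=7: moves to 6(W), 4(W), 0(W); every one is W ⇒ L
n=8: can move to 7, which is L ⇒ W
n=9: can move to 1, which is L ⇒ W
n=10: can move to 7, which is L ⇒ W
n=11: can move to 3, which is L ⇒ W
n=12: can move to 5, which is L ⇒ W
n=13: can move to 5, which is L ⇒ W
n=14: can move to 7, which is L ⇒ W
n=15: can move to 7, which is L ⇒ W
n=16: moves to 15(W), 13(W), 9(W), 8(W); every one is W ⇒ L
n=17: can move to 16, which is L ⇒ W
n=18: moves to 17(W), 15(W), 11(W), 10(W); every one is W ⇒ L
L entries with 0 ≤ n ≤ 18: n = 1, 3, 5, 7, 16, 18; that makes 6.

6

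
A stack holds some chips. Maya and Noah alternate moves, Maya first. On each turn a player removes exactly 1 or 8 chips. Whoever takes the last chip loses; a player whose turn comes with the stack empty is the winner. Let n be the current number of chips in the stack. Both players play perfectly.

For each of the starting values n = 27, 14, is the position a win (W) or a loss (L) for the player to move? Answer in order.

Positions with no move are W. A position that does have a move is losing for the player to move precisely when every available move leads to a winning position for the opponent. Fill in the labels:
n=0: no move; the opponent has just taken the last chip and therefore loses → W
n=1: only reaches 0(W), which is W → L
n=2: reaches L-position 1 → W
n=3: only reaches 2(W), which is W → L
n=4: reaches L-position 3 → W
n=5: only reaches 4(W), which is W → L
n=6: reaches L-position 5 → W
n=7: only reaches 6(W), which is W → L
n=8: reaches L-position 7 → W
n=9: reaches L-position 1 → W
n=10: only reaches 9(W), 2(W), all W → L
n=11: reaches L-position 10 → W
n=12: only reaches 11(W), 4(W), all W → L
n=13: reaches L-position 12 → W
n=14: only reaches 13(W), 6(W), all W → L
n=15: reaches L-position 14 → W
n=16: only reaches 15(W), 8(W), all W → L
n=17: reaches L-position 16 → W
n=18: reaches L-position 10 → W
n=19: only reaches 18(W), 11(W), all W → L
n=20: reaches L-position 19 → W
n=21: only reaches 20(W), 13(W), all W → L
n=22: reaches L-position 21 → W
n=23: only reaches 22(W), 15(W), all W → L
n=24: reaches L-position 23 → W
n=25: only reaches 24(W), 17(W), all W → L
n=26: reaches L-position 25 → W
n=27: reaches L-position 19 → W

27: W, 14: L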